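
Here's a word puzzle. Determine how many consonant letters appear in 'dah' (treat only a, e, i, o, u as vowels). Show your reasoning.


Consonants in 'dah': d, h = 2 consonants.

2


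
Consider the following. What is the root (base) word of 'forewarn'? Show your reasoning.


Remove prefix 'fore' from 'forewarn' to get root 'warn'.

warn


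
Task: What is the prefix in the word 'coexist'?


The word 'coexist' = 'co' (prefix) + 'exist' (root). The prefix is 'co'.

co


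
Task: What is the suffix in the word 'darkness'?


The word 'darkness' = 'dark' (root) + '-ness' (suffix). The suffix is '-ness'.

ness


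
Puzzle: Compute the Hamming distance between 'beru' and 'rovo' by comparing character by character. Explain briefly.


Alignment:
Position 1: 'b' vs 'r' = DIFFER
Position 2: 'e' vs 'o' = DIFFER
Position 3: 'r' vs 'v' = DIFFER
Position 4: 'u' vs 'o' = DIFFER
Total differences: 4

4


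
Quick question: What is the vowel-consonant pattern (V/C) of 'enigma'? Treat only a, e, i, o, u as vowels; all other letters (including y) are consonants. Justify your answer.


Letter mapping: e = V, n = C, i = V, g = C, m = C, a = V.

VCVCCV


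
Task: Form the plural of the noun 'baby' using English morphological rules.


Apply rule: Change -y to -ies (consonant + y). 'baby' becomes 'babies'.

babies


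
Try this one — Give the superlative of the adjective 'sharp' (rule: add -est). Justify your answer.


Apply superlative formation (add -est): 'sharp' -> 'sharpest'.

sharpest


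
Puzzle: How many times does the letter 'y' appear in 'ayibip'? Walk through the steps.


Letter 'y' in 'ayibip': found at position(s) 2 = 1 occurrence(s).

1


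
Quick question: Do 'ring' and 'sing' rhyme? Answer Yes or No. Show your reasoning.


Rime (stressed vowel + following sounds) of 'ring': -ing = /ɪŋ/
Rime of 'sing': -ing = /ɪŋ/
/ɪŋ/ and /ɪŋ/ are the same ending sound, so the words rhyme.

Yes


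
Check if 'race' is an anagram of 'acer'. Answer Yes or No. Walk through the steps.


Sorted letters of 'race': 'acer'
Sorted letters of 'acer': 'acer'
They match.

Yes


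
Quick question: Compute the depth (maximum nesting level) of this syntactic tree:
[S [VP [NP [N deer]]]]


Count bracket nesting levels:
'[' at pos 0: depth = 1
'[' at pos 3: depth = 2
'[' at pos 7: depth = 3
'[' at pos 11: depth = 4
Maximum depth reached: 4

4


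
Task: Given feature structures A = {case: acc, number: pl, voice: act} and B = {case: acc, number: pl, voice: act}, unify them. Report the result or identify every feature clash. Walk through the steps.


Compare features:
case: A=acc vs B=acc -> unified: acc
number: A=pl vs B=pl -> unified: pl
voice: A=act vs B=act -> unified: act
No clashes found.

Unified: {case: acc, number: pl, voice: act}


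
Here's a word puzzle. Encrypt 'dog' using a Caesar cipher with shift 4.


Shift each letter by 4: d -> h, o -> s, g -> k. Result: 'hsk'.

hsk


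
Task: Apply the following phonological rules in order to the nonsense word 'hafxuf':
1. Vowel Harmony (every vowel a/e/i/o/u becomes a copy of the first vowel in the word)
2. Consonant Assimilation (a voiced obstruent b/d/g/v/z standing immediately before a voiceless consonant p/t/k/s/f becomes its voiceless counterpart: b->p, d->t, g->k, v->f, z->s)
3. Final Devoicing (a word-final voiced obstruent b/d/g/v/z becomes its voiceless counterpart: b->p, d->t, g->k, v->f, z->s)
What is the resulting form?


Starting form: 'hafxuf'
Rule 1: Vowel Harmony: all vowels become 'a' (matching first vowel). 'hafxuf' -> 'hafxaf'
Rule 2: Consonant Assimilation: no voiced obstruent (b/d/g/v/z) stands immediately before a voiceless consonant (p/t/k/s/f). No change.
Rule 3: Final Devoicing: final consonant 'f' is not one of the voiced obstruents b/d/g/v/z. No change.
Final form: 'hafxaf'

hafxaf


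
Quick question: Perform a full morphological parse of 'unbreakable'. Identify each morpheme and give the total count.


Step 1: Identify prefix: 'un' (meaning: not/reverse)
Step 2: Identify root: 'break'
Step 3: Identify suffix(es): 'able'
Decomposition: un- (prefix: not/reverse) + break (root) + -able (suffix: capable of)
Total morphemes: 3

3 morphemes (un- (prefix: not/reverse) + break (root) + -able (suffix: capable of))


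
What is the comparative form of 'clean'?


Apply comparative formation (add -er): 'clean' -> 'cleaner'.

cleaner


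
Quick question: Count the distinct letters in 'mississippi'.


Unique letters in 'mississippi': {i, m, p, s} = 4 distinct letters.

4


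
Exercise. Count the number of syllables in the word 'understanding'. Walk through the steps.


Break 'understanding' into syllables: un-der-stand-ing -> un | der | stand | ing = 4 syllables

4 syllables


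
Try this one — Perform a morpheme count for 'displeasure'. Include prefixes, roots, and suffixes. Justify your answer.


Decomposition: dis- (prefix) + please (root) + -ure (suffix) = 3 morpheme(s)

3 morphemes


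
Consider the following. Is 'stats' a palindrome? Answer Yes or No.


Forward: 'stats'
Reversed: 'stats'
They are identical.

Yes


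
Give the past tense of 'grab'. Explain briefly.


Apply rule: Double final consonant and add -ed. 'grab' becomes 'grabbed'.

grabbed


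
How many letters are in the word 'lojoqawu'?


Spell out 'lojoqawu' and number each letter: l(1), o(2), j(3), o(4), q(5), a(6), w(7), u(8). Total: 8 letters.

8


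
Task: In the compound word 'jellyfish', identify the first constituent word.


Split 'jellyfish' into 'jelly' + 'fish'. The first part is 'jelly'.

jelly


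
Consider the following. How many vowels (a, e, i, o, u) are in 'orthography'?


Vowels in 'orthography': o, o, a = 3 vowels.

3


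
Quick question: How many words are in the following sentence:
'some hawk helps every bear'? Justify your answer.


Split into words: some | hawk | helps | every | bear = 5 words.

5


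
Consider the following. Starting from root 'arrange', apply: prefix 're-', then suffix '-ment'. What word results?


Step 1: Add prefix 're-' to 'arrange' = 'rearrange'
Step 2: Add suffix '-ment' to 'rearrange' = 'rearrangement'

rearrangement


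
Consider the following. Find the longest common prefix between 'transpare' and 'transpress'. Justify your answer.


Compare from the start: 6 characters match: 'transp'. Mismatch at position 7: 'a' vs 'r'.

transp


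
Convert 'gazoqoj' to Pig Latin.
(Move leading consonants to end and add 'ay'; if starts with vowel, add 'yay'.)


'gazoqoj': move consonant cluster 'g' to end and add 'ay': 'azoqojgay'.

azoqojgay


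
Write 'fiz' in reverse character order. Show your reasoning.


Reverse 'fiz' character by character: 'zif'.

zif


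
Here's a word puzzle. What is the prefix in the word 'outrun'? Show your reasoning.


The word 'outrun' = 'out' (prefix) + 'run' (root). The prefix is 'out'.

out


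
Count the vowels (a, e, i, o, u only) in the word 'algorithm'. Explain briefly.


Vowels in 'algorithm': a, o, i = 3 vowels.

3


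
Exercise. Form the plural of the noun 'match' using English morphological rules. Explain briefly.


Apply rule: Add -es (sibilant/fricative ending). 'match' becomes 'matches'.

matches


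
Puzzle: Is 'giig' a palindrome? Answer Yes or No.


Forward: 'giig'
Reversed: 'giig'
They are identical.

Yes


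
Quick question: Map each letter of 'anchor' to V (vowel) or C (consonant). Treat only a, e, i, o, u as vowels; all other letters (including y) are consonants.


Letter mapping: a = V, n = C, c = C, h = C, o = V, r = C.

VCCCVC


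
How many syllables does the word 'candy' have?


Break 'candy' into syllables: can-dy -> can | dy = 2 syllables

2 syllables


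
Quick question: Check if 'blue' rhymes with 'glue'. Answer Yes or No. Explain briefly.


Rime (stressed vowel + following sounds) of 'blue': -ue = /uː/
Rime of 'glue': -ue = /uː/
/uː/ and /uː/ are the same ending sound, so the words rhyme.

Yes


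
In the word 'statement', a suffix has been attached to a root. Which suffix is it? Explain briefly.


The word 'statement' = 'state' (root) + '-ment' (suffix). The suffix is '-ment'.

ment


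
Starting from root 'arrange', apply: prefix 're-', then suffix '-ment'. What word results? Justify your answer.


Step 1: Add prefix 're-' to 'arrange' = 'rearrange'
Step 2: Add suffix '-ment' to 'rearrange' = 'rearrangement'

rearrangement


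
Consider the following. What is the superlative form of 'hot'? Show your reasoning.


Apply superlative formation (double final consonant, add -est): 'hot' -> 'hottest'.

hottest


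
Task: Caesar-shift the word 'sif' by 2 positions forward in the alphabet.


Shift each letter by 2: s -> u, i -> k, f -> h. Result: 'ukh'.

ukh


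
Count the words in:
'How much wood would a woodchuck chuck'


Split into words: How | much | wood | would | a | woodchuck | chuck = 7 words.

7


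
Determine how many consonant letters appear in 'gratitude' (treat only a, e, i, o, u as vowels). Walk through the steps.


Consonants in 'gratitude': g, r, t, t, d = 5 consonants.

5


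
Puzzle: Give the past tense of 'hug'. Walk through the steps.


Apply rule: Double final consonant and add -ed. 'hug' becomes 'hugged'.

hugged


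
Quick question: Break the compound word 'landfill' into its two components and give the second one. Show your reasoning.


Split 'landfill' into 'land' + 'fill'. The second part is 'fill'.

fill


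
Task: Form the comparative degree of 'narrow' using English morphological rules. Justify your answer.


Apply comparative formation (add -er): 'narrow' -> 'narrower'.

narrower


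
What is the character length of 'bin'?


Spell out 'bin' and number each letter: b(1), i(2), n(3). Total: 3 letters.

3


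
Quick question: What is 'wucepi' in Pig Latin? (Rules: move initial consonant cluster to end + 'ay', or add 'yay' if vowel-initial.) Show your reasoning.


'wucepi': move consonant cluster 'w' to end and add 'ay': 'ucepiway'.

ucepiway


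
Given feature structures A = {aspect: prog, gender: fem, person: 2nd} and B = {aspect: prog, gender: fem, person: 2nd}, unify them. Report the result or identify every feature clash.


Compare features:
aspect: A=prog vs B=prog -> unified: prog
gender: A=fem vs B=fem -> unified: fem
person: A=2nd vs B=2nd -> unified: 2nd
No clashes found.

Unified: {aspect: prog, gender: fem, person: 2nd}


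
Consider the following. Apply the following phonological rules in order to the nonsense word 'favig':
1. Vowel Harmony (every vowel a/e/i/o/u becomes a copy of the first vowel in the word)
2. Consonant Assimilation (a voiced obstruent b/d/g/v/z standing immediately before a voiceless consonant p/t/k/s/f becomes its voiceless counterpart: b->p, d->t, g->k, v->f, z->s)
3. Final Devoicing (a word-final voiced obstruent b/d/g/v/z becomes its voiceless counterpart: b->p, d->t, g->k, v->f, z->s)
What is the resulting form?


Starting form: 'favig'
Rule 1: Vowel Harmony: all vowels become 'a' (matching first vowel). 'favig' -> 'favag'
Rule 2: Consonant Assimilation: no voiced obstruent (b/d/g/v/z) stands immediately before a voiceless consonant (p/t/k/s/f). No change.
Rule 3: Final Devoicing: word-final voiced obstruent 'g' becomes voiceless 'k'. 'favag' -> 'favak'
Final form: 'favak'

favak


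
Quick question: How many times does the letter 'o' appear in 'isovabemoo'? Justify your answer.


Letter 'o' in 'isovabemoo': found at position(s) 3, 9, 10 = 3 occurrence(s).

3


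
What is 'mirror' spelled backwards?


Reverse 'mirror' character by character: 'rorrim'.

rorrim


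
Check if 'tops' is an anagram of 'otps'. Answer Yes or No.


Sorted letters of 'tops': 'opst'
Sorted letters of 'otps': 'opst'
They match.

Yes


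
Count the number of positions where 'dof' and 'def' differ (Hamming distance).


Alignment:
Position 1: 'd' vs 'd' = match
Position 2: 'o' vs 'e' = DIFFER
Position 3: 'f' vs 'f' = match
Total differences: 1

1


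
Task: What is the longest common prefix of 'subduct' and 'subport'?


Compare from the start: 3 characters match: 'sub'. Mismatch at position 4: 'd' vs 'p'.

sub


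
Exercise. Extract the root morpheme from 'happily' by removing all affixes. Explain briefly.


Remove suffix '-ly' from 'happily' to get root 'happy'.

happy


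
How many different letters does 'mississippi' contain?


Unique letters in 'mississippi': {i, m, p, s} = 4 distinct letters.

4


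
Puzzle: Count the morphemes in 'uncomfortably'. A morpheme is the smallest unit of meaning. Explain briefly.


Decomposition: un- (prefix) + comfort (root) + -able (suffix) + -ly (suffix) = 4 morpheme(s)

4 morphemes


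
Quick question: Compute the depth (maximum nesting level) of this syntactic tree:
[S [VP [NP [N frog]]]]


Count bracket nesting levels:
'[' at pos 0: depth = 1
'[' at pos 3: depth = 2
'[' at pos 7: depth = 3
'[' at pos 11: depth = 4
Maximum depth reached: 4

4


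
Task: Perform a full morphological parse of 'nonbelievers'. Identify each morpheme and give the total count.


Step 1: Identify prefix: 'non' (meaning: not)
Step 2: Identify root: 'believe'
Step 3: Identify suffix(es): 'er, s'
Decomposition: non- (prefix: not) + believe (root) + -er (suffix: one who) + -s (plural)
Total morphemes: 4

4 morphemes (non- (prefix: not) + believe (root) + -er (suffix: one who) + -s (plural))


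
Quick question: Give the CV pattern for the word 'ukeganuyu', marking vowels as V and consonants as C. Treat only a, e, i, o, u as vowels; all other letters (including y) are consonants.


Letter mapping: u = V, k = C, e = V, g = C, a = V, n = C, u = V, y = C, u = V.

VCVCVCVCV


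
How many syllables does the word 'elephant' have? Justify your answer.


Break 'elephant' into syllables: el-e-phant -> el | e | phant = 3 syllables

3 syllables


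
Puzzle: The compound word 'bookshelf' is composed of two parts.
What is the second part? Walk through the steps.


Split 'bookshelf' into 'book' + 'shelf'. The second part is 'shelf'.

shelf


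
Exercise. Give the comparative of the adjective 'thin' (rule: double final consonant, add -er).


Apply comparative formation (double final consonant, add -er): 'thin' -> 'thinner'.

thinner


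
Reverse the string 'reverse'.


Reverse 'reverse' character by character: 'esrever'.

esrever


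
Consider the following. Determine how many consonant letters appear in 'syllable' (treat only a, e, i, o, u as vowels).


Consonants in 'syllable': s, y, l, l, b, l = 6 consonants.

6


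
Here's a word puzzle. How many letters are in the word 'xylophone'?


Spell out 'xylophone' and number each letter: x(1), y(2), l(3), o(4), p(5), h(6), o(7), n(8), e(9). Total: 9 letters.

9


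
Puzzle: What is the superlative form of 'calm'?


Apply superlative formation (add -est): 'calm' -> 'calmest'.

calmest


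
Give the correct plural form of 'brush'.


Apply rule: Add -es (sibilant/fricative ending). 'brush' becomes 'brushes'.

brushes


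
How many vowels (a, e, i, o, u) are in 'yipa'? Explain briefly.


Vowels in 'yipa': i, a = 2 vowels.

2


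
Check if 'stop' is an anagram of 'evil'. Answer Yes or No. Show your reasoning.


Sorted letters of 'stop': 'opst'
Sorted letters of 'evil': 'eilv'
They do not match.

No


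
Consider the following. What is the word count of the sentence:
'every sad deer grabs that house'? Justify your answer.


Split into words: every | sad | deer | grabs | that | house = 6 words.

6


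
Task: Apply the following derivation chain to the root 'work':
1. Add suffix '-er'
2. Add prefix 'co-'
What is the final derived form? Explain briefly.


Step 1: Add suffix '-er' to 'work' = 'worker'
Step 2: Add prefix 'co-' to 'worker' = 'coworker'

coworker


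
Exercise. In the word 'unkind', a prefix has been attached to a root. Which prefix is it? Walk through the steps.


The word 'unkind' = 'un' (prefix) + 'kind' (root). The prefix is 'un'.

un


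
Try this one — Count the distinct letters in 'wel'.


Unique letters in 'wel': {e, l, w} = 3 distinct letters.

3


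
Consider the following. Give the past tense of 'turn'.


Apply rule: Add -ed. 'turn' becomes 'turned'.

turned


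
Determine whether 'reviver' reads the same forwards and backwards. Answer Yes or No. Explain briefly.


Forward: 'reviver'
Reversed: 'reviver'
They are identical.

Yes


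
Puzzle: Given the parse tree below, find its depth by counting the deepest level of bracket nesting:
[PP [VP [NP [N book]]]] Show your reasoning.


Count bracket nesting levels:
'[' at pos 0: depth = 1
'[' at pos 4: depth = 2
'[' at pos 8: depth = 3
'[' at pos 12: depth = 4
Maximum depth reached: 4

4


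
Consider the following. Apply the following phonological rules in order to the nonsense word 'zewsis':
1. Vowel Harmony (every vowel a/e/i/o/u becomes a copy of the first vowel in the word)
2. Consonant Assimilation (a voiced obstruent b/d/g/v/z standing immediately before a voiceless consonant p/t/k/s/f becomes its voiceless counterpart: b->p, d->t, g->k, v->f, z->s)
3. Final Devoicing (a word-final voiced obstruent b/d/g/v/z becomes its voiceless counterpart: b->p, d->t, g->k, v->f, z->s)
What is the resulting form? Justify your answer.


Starting form: 'zewsis'
Rule 1: Vowel Harmony: all vowels become 'e' (matching first vowel). 'zewsis' -> 'zewses'
Rule 2: Consonant Assimilation: no voiced obstruent (b/d/g/v/z) stands immediately before a voiceless consonant (p/t/k/s/f). No change.
Rule 3: Final Devoicing: final consonant 's' is not one of the voiced obstruents b/d/g/v/z. No change.
Final form: 'zewses'

zewses


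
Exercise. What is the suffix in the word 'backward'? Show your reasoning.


The word 'backward' = 'back' (root) + '-ward' (suffix). The suffix is '-ward'.

ward


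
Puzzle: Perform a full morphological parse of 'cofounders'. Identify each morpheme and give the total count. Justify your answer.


Step 1: Identify prefix: 'co' (meaning: together)
Step 2: Identify root: 'found'
Step 3: Identify suffix(es): 'er, s'
Decomposition: co- (prefix: together) + found (root) + -er (suffix: one who) + -s (plural)
Total morphemes: 4

4 morphemes (co- (prefix: together) + found (root) + -er (suffix: one who) + -s (plural))


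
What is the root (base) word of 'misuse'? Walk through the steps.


Remove prefix 'mis' from 'misuse' to get root 'use'.

use


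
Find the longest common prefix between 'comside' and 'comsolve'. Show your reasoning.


Compare from the start: 4 characters match: 'coms'. Mismatch at position 5: 'i' vs 'o'.

coms


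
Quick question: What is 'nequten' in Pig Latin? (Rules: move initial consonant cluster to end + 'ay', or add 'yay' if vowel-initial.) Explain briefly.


'nequten': move consonant cluster 'n' to end and add 'ay': 'equtennay'.

equtennay


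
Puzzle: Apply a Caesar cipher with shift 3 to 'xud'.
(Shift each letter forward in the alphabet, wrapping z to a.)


Shift each letter by 3: x -> a, u -> x, d -> g. Result: 'axg'.

axg


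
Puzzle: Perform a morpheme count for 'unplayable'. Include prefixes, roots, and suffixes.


Decomposition: un- (prefix) + play (root) + -able (suffix) = 3 morpheme(s)

3 morphemes


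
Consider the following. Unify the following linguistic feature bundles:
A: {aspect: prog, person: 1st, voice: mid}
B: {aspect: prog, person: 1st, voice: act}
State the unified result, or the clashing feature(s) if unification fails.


Compare features:
aspect: A=prog vs B=prog -> unified: prog
person: A=1st vs B=1st -> unified: 1st
voice: A=mid vs B=act -> CLASH
Clash detected on feature 'voice' (mid vs act); unification fails.

CLASH on 'voice' (mid vs act)


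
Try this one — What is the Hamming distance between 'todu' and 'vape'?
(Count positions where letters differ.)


Alignment:
Position 1: 't' vs 'v' = DIFFER
Position 2: 'o' vs 'a' = DIFFER
Position 3: 'd' vs 'p' = DIFFER
Position 4: 'u' vs 'e' = DIFFER
Total differences: 4

4


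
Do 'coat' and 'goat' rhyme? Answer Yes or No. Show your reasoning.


Rime (stressed vowel + following sounds) of 'coat': -oat = /oʊt/
Rime of 'goat': -oat = /oʊt/
/oʊt/ and /oʊt/ are the same ending sound, so the words rhyme.

Yes


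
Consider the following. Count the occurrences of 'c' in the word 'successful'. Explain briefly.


Letter 'c' in 'successful': found at position(s) 3, 4 = 2 occurrence(s).

2


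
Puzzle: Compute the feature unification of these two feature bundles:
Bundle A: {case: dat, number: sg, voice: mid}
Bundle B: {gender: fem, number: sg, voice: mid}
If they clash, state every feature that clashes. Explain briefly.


Compare features:
case: A=dat vs B=_ -> unified: dat
gender: A=_ vs B=fem -> unified: fem
number: A=sg vs B=sg -> unified: sg
voice: A=mid vs B=mid -> unified: mid
No clashes found.

Unified: {case: dat, gender: fem, number: sg, voice: mid}


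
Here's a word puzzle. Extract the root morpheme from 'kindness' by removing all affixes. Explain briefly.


Remove suffix '-ness' from 'kindness' to get root 'kind'.

kind


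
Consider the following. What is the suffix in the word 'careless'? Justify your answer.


The word 'careless' = 'care' (root) + '-less' (suffix). The suffix is '-less'.

less


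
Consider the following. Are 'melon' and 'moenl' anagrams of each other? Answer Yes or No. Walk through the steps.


Sorted letters of 'melon': 'elmno'
Sorted letters of 'moenl': 'elmno'
They match.

Yes


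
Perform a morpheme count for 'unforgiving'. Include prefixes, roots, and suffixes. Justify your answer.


Decomposition: un- (prefix) + forgive (root) + -ing (suffix) = 3 morpheme(s)

3 morphemes


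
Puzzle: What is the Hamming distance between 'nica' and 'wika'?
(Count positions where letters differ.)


Alignment:
Position 1: 'n' vs 'w' = DIFFER
Position 2: 'i' vs 'i' = match
Position 3: 'c' vs 'k' = DIFFER
Position 4: 'a' vs 'a' = match
Total differences: 2

2


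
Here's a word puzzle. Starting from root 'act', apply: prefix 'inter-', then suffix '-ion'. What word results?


Step 1: Add prefix 'inter-' to 'act' = 'interact'
Step 2: Add suffix '-ion' to 'interact' = 'interaction'

interaction


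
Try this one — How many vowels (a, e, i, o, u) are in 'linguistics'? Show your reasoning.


Vowels in 'linguistics': i, u, i, i = 4 vowels.

4


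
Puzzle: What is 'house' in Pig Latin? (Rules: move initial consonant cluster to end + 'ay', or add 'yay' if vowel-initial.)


'house': move consonant cluster 'h' to end and add 'ay': 'ousehay'.

ousehay


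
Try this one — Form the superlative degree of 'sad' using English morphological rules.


Apply superlative formation (double final consonant, add -est): 'sad' -> 'saddest'.

saddest


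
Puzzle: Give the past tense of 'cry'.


Apply rule: Change -y to -ied. 'cry' becomes 'cried'.

cried


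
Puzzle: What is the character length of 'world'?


Spell out 'world' and number each letter: w(1), o(2), r(3), l(4), d(5). Total: 5 letters.

5


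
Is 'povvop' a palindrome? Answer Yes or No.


Forward: 'povvop'
Reversed: 'povvop'
They are identical.

Yes


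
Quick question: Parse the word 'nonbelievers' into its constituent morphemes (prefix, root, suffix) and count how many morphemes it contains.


Step 1: Identify prefix: 'non' (meaning: not)
Step 2: Identify root: 'believe'
Step 3: Identify suffix(es): 'er, s'
Decomposition: non- (prefix: not) + believe (root) + -er (suffix: one who) + -s (plural)
Total morphemes: 4

4 morphemes (non- (prefix: not) + believe (root) + -er (suffix: one who) + -s (plural))


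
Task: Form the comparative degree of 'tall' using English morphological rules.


Apply comparative formation (add -er): 'tall' -> 'taller'.

taller


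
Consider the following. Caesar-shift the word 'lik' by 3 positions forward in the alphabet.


Shift each letter by 3: l -> o, i -> l, k -> n. Result: 'oln'.

oln


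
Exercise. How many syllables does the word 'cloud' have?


Break 'cloud' into syllables: cloud -> cloud = 1 syllable

1 syllable


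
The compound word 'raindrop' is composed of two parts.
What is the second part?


Split 'raindrop' into 'rain' + 'drop'. The second part is 'drop'.

drop


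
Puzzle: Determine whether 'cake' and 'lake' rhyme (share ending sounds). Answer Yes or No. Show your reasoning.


Rime (stressed vowel + following sounds) of 'cake': -ake = /eɪk/
Rime of 'lake': -ake = /eɪk/
/eɪk/ and /eɪk/ are the same ending sound, so the words rhyme.

Yes


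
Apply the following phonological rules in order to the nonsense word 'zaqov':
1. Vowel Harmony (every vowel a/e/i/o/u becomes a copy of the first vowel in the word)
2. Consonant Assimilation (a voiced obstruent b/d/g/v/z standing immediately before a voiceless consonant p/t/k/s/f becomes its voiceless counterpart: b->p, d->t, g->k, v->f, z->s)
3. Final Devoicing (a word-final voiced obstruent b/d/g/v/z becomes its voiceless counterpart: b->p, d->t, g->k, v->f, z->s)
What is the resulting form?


Starting form: 'zaqov'
Rule 1: Vowel Harmony: all vowels become 'a' (matching first vowel). 'zaqov' -> 'zaqav'
Rule 2: Consonant Assimilation: no voiced obstruent (b/d/g/v/z) stands immediately before a voiceless consonant (p/t/k/s/f). No change.
Rule 3: Final Devoicing: word-final voiced obstruent 'v' becomes voiceless 'f'. 'zaqav' -> 'zaqaf'
Final form: 'zaqaf'

zaqaf


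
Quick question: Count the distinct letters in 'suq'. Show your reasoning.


Unique letters in 'suq': {q, s, u} = 3 distinct letters.

3


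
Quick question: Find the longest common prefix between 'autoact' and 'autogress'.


Compare from the start: 4 characters match: 'auto'. Mismatch at position 5: 'a' vs 'g'.

auto


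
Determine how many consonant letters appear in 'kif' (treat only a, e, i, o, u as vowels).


Consonants in 'kif': k, f = 2 consonants.

2


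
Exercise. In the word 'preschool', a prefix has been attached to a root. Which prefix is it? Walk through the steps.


The word 'preschool' = 'pre' (prefix) + 'school' (root). The prefix is 'pre'.

pre


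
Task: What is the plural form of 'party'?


Apply rule: Change -y to -ies (consonant + y). 'party' becomes 'parties'.

parties


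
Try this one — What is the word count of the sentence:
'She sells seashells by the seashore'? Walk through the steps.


Split into words: She | sells | seashells | by | the | seashore = 6 words.

6


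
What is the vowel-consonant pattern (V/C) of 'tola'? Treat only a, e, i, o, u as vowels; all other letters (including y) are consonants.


Letter mapping: t = C, o = V, l = C, a = V.

CVCV


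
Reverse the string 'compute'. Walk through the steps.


Reverse 'compute' character by character: 'etupmoc'.

etupmoc


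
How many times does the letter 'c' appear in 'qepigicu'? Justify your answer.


Letter 'c' in 'qepigicu': found at position(s) 7 = 1 occurrence(s).

1


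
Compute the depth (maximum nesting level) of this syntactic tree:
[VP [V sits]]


Count bracket nesting levels:
'[' at pos 0: depth = 1
'[' at pos 4: depth = 2
Maximum depth reached: 2

2


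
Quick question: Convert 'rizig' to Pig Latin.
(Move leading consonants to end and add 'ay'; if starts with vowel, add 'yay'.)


'rizig': move consonant cluster 'r' to end and add 'ay': 'izigray'.

izigray


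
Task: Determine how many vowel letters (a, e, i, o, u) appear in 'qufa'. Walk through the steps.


Vowels in 'qufa': u, a = 2 vowels.

2


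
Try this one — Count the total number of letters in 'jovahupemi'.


Spell out 'jovahupemi' and number each letter: j(1), o(2), v(3), a(4), h(5), u(6), p(7), e(8), m(9), i(10). Total: 10 letters.

10


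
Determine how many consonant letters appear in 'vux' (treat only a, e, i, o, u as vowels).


Consonants in 'vux': v, x = 2 consonants.

2


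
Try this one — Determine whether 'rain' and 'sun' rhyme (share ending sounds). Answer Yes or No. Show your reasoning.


Rime (stressed vowel + following sounds) of 'rain': -ain = /eɪn/
Rime of 'sun': -un = /ʌn/
/eɪn/ and /ʌn/ are different ending sounds, so the words do not rhyme.

No


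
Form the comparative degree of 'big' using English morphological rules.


Apply comparative formation (double final consonant, add -er): 'big' -> 'bigger'.

bigger


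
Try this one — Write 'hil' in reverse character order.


Reverse 'hil' character by character: 'lih'.

lih


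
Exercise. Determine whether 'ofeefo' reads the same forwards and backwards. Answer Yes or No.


Forward: 'ofeefo'
Reversed: 'ofeefo'
They are identical.

Yes


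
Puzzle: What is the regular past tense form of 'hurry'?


Apply rule: Change -y to -ied. 'hurry' becomes 'hurried'.

hurried


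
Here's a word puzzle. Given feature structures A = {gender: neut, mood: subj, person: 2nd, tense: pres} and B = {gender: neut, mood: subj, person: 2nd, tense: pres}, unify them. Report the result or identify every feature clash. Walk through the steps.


Compare features:
gender: A=neut vs B=neut -> unified: neut
mood: A=subj vs B=subj -> unified: subj
person: A=2nd vs B=2nd -> unified: 2nd
tense: A=pres vs B=pres -> unified: pres
No clashes found.

Unified: {gender: neut, mood: subj, person: 2nd, tense: pres}


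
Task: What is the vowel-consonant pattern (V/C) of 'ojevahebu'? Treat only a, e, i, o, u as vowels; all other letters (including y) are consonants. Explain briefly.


Letter mapping: o = V, j = C, e = V, v = C, a = V, h = C, e = V, b = C, u = V.

VCVCVCVCV


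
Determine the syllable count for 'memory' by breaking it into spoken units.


Break 'memory' into syllables: mem-o-ry -> mem | o | ry = 3 syllables

3 syllables


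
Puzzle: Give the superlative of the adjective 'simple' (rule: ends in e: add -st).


Apply superlative formation (ends in e: add -st): 'simple' -> 'simplest'.

simplest


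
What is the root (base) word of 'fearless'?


Remove suffix '-less' from 'fearless' to get root 'fear'.

fear


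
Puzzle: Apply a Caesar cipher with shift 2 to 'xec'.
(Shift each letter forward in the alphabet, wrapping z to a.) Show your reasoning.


Shift each letter by 2: x -> z, e -> g, c -> e. Result: 'zge'.

zge


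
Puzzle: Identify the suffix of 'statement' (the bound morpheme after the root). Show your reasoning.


The word 'statement' = 'state' (root) + '-ment' (suffix). The suffix is '-ment'.

ment


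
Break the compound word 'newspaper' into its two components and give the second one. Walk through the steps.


Split 'newspaper' into 'news' + 'paper'. The second part is 'paper'.

paper


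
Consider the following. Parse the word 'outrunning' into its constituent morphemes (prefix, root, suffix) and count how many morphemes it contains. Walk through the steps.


Step 1: Identify prefix: 'out' (meaning: surpass)
Step 2: Identify root: 'run'
Step 3: Identify suffix(es): 'ing'
Decomposition: out- (prefix: surpass) + run (root) + -ing (suffix: ongoing action)
Total morphemes: 3

3 morphemes (out- (prefix: surpass) + run (root) + -ing (suffix: ongoing action))


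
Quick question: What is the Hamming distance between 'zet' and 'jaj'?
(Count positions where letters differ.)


Alignment:
Position 1: 'z' vs 'j' = DIFFER
Position 2: 'e' vs 'a' = DIFFER
Position 3: 't' vs 'j' = DIFFER
Total differences: 3

3


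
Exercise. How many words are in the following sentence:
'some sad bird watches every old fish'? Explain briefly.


Split into words: some | sad | bird | watches | every | old | fish = 7 words.

7


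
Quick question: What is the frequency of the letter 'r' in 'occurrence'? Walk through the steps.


Letter 'r' in 'occurrence': found at position(s) 5, 6 = 2 occurrence(s).

2


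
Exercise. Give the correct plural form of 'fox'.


Apply rule: Add -es (sibilant/fricative ending). 'fox' becomes 'foxes'.

foxes


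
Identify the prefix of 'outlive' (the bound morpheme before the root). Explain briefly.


The word 'outlive' = 'out' (prefix) + 'live' (root). The prefix is 'out'.

out


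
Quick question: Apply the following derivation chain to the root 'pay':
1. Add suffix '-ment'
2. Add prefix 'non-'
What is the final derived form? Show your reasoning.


Step 1: Add suffix '-ment' to 'pay' = 'payment'
Step 2: Add prefix 'non-' to 'payment' = 'nonpayment'

nonpayment


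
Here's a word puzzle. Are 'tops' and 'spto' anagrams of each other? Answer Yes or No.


Sorted letters of 'tops': 'opst'
Sorted letters of 'spto': 'opst'
They match.

Yes


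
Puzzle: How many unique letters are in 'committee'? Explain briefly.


Unique letters in 'committee': {c, e, i, m, o, t} = 6 distinct letters.

6


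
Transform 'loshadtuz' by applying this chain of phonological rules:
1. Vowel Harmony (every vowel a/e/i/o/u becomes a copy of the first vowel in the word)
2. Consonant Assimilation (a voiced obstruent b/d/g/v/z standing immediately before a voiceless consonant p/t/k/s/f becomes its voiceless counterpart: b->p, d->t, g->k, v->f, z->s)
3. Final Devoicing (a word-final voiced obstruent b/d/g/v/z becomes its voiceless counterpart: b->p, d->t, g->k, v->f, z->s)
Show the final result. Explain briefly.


Starting form: 'loshadtuz'
Rule 1: Vowel Harmony: all vowels become 'o' (matching first vowel). 'loshadtuz' -> 'loshodtoz'
Rule 2: Consonant Assimilation: voiced obstruent before voiceless consonant becomes voiceless ('dt' -> 'tt'). 'loshodtoz' -> 'loshottoz'
Rule 3: Final Devoicing: word-final voiced obstruent 'z' becomes voiceless 's'. 'loshottoz' -> 'loshottos'
Final form: 'loshottos'

loshottos


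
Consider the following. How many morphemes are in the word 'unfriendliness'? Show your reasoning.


Decomposition: un- (prefix) + friend (root) + -ly (suffix) + -ness (suffix) = 4 morpheme(s)

4 morphemes


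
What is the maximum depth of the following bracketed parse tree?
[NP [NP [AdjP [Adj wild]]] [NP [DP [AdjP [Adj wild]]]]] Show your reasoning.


Count bracket nesting levels:
'[' at pos 0: depth = 1
'[' at pos 4: depth = 2
'[' at pos 8: depth = 3
'[' at pos 14: depth = 4
'[' at pos 27: depth = 2
'[' at pos 31: depth = 3
'[' at pos 35: depth = 4
'[' at pos 41: depth = 5
Maximum depth reached: 5

5


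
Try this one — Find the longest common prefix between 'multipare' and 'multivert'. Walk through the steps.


Compare from the start: 5 characters match: 'multi'. Mismatch at position 6: 'p' vs 'v'.

multi


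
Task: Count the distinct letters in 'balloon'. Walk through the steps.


Unique letters in 'balloon': {a, b, l, n, o} = 5 distinct letters.

5


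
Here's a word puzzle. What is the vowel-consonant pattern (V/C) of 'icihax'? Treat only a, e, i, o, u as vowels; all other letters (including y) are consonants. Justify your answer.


Letter mapping: i = V, c = C, i = V, h = C, a = V, x = C.

VCVCVC


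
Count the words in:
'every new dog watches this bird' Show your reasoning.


Split into words: every | new | dog | watches | this | bird = 6 words.

6


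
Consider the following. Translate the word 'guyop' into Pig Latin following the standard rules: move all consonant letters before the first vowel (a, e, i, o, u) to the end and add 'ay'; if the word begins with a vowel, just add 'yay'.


'guyop': move consonant cluster 'g' to end and add 'ay': 'uyopgay'.

uyopgay


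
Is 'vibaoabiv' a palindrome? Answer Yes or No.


Forward: 'vibaoabiv'
Reversed: 'vibaoabiv'
They are identical.

Yes


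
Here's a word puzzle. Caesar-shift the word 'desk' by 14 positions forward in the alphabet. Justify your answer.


Shift each letter by 14: d -> r, e -> s, s -> g, k -> y. Result: 'rsgy'.

rsgy


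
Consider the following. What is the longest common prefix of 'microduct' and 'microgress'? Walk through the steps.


Compare from the start: 5 characters match: 'micro'. Mismatch at position 6: 'd' vs 'g'.

micro


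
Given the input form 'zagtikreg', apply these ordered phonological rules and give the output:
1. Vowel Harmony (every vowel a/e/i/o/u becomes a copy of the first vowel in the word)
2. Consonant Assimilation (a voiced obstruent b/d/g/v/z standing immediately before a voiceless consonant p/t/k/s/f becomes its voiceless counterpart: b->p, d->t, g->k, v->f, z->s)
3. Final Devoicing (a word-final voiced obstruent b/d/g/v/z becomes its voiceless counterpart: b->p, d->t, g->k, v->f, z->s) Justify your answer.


Starting form: 'zagtikreg'
Rule 1: Vowel Harmony: all vowels become 'a' (matching first vowel). 'zagtikreg' -> 'zagtakrag'
Rule 2: Consonant Assimilation: voiced obstruent before voiceless consonant becomes voiceless ('gt' -> 'kt'). 'zagtakrag' -> 'zaktakrag'
Rule 3: Final Devoicing: word-final voiced obstruent 'g' becomes voiceless 'k'. 'zaktakrag' -> 'zaktakrak'
Final form: 'zaktakrak'

zaktakrak


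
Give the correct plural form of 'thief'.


Apply rule: Change -f to -ves. 'thief' becomes 'thieves'.

thieves


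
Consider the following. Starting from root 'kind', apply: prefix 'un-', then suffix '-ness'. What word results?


Step 1: Add prefix 'un-' to 'kind' = 'unkind'
Step 2: Add suffix '-ness' to 'unkind' = 'unkindness'

unkindness


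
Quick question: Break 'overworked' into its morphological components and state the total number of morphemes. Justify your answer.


Step 1: Identify prefix: 'over' (meaning: excessively)
Step 2: Identify root: 'work'
Step 3: Identify suffix(es): 'ed'
Decomposition: over- (prefix: excessively) + work (root) + -ed (suffix: past)
Total morphemes: 3

3 morphemes (over- (prefix: excessively) + work (root) + -ed (suffix: past))


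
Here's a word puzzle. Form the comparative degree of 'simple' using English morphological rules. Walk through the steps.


Apply comparative formation (ends in e: add -r): 'simple' -> 'simpler'.

simpler


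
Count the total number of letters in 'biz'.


Spell out 'biz' and number each letter: b(1), i(2), z(3). Total: 3 letters.

3


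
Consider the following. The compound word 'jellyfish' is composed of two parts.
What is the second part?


Split 'jellyfish' into 'jelly' + 'fish'. The second part is 'fish'.

fish


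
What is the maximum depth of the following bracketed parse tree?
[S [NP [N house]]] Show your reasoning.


Count bracket nesting levels:
'[' at pos 0: depth = 1
'[' at pos 3: depth = 2
'[' at pos 7: depth = 3
Maximum depth reached: 3

3


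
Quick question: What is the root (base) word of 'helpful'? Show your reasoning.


Remove suffix '-ful' from 'helpful' to get root 'help'.

help


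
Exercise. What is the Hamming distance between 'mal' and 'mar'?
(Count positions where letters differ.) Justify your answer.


Alignment:
Position 1: 'm' vs 'm' = match
Position 2: 'a' vs 'a' = match
Position 3: 'l' vs 'r' = DIFFER
Total differences: 1

1


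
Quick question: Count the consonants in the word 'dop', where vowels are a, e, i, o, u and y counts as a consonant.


Consonants in 'dop': d, p = 2 consonants.

2


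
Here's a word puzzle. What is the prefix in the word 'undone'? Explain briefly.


The word 'undone' = 'un' (prefix) + 'done' (root). The prefix is 'un'.

un


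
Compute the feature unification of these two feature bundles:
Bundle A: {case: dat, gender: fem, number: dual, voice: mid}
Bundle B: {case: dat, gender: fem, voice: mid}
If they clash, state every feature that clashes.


Compare features:
case: A=dat vs B=dat -> unified: dat
gender: A=fem vs B=fem -> unified: fem
number: A=dual vs B=_ -> unified: dual
voice: A=mid vs B=mid -> unified: mid
No clashes found.

Unified: {case: dat, gender: fem, number: dual, voice: mid}
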